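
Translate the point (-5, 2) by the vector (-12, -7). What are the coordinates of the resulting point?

Translation by (-12, -7) (homogeneous matrix [[1, 0, -12], [0, 1, -7], [0, 0, 1]]):
x' = -5 + -12 = -17
y' = 2 + -7 = -5
Result: (-17, -5)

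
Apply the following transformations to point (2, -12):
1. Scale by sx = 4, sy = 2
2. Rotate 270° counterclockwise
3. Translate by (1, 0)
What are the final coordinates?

Step 1: Scale → (8, -24)
Step 2: Rotate 270° → (-24, -8)
Step 3: Translate → (-23, -8)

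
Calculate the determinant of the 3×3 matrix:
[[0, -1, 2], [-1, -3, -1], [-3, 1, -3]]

Expansion along first row:
det = 0·det([[-3,-1],[1,-3]]) - -1·det([[-1,-1],[-3,-3]]) + 2·det([[-1,-3],[-3,1]])
    = 0·(-3·-3 - -1·1) - -1·(-1·-3 - -1·-3) + 2·(-1·1 - -3·-3)
    = 0·10 - -1·0 + 2·-10
    = 0 + 0 + -20 = -20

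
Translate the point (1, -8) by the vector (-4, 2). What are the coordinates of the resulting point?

Translation by (-4, 2) (homogeneous matrix [[1, 0, -4], [0, 1, 2], [0, 0, 1]]):
x' = 1 + -4 = -3
y' = -8 + 2 = -6
Result: (-3, -6)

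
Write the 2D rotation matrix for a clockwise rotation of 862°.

Rotation matrix formula: [[cos θ, -sin θ], [sin θ, cos θ]]
A clockwise rotation by 862° is equivalent to a counterclockwise rotation by -862°.
For θ = -862°:
cos(-862°) = -0.7880
sin(-862°) = -0.6157
Result: [[-0.7880, 0.6157], [-0.6157, -0.7880]]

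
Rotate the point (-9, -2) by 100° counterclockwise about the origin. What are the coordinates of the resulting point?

Rotation matrix for 100°: [[cos 100°, -sin 100°], [sin 100°, cos 100°]] ≈ [[-0.173648, -0.984808], [0.984808, -0.173648]]
[[-0.173648, -0.984808], [0.984808, -0.173648]] × [-9, -2]ᵀ ≈ [3.5324, -8.5160]ᵀ
Result: (3.5324, -8.5160)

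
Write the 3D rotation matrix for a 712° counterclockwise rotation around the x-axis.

Rotation matrix for counterclockwise 712° around x-axis:
cos(712°) = 0.9903, sin(712°) = -0.1392
Result: [[1, 0, 0], [0, 0.9903, 0.1392], [0, -0.1392, 0.9903]]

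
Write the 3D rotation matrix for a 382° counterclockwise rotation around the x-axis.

Rotation matrix for counterclockwise 382° around x-axis:
cos(382°) = 0.9272, sin(382°) = 0.3746
Result: [[1, 0, 0], [0, 0.9272, -0.3746], [0, 0.3746, 0.9272]]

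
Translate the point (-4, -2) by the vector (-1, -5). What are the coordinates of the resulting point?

Translation by (-1, -5) (homogeneous matrix [[1, 0, -1], [0, 1, -5], [0, 0, 1]]):
x' = -4 + -1 = -5
y' = -2 + -5 = -7
Result: (-5, -7)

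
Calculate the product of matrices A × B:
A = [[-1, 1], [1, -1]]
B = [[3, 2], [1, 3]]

Matrix multiplication:
C[0][0] = -1×3 + 1×1 = -2
C[0][1] = -1×2 + 1×3 = 1
C[1][0] = 1×3 + -1×1 = 2
C[1][1] = 1×2 + -1×3 = -1
Result: [[-2, 1], [2, -1]]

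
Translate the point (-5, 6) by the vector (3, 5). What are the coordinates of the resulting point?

Translation by (3, 5) (homogeneous matrix [[1, 0, 3], [0, 1, 5], [0, 0, 1]]):
x' = -5 + 3 = -2
y' = 6 + 5 = 11
Result: (-2, 11)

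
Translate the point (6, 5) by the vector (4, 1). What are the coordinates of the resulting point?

Translation by (4, 1) (homogeneous matrix [[1, 0, 4], [0, 1, 1], [0, 0, 1]]):
x' = 6 + 4 = 10
y' = 5 + 1 = 6
Result: (10, 6)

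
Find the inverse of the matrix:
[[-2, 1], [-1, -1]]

For [[a,b],[c,d]], inverse = (1/det)·[[d,-b],[-c,a]]
det = (-2)(-1) - (1)(-1) = 2 - -1 = 3
Inverse = (1/3)·[[-1, -1], [1, -2]]
= [[-1/3, -1/3], [1/3, -2/3]]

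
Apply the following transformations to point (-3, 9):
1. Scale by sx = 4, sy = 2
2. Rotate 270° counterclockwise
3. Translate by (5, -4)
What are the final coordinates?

Step 1: Scale → (-12, 18)
Step 2: Rotate 270° → (18, 12)
Step 3: Translate → (23, 8)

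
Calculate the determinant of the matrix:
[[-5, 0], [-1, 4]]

For a 2×2 matrix [[a, b], [c, d]], det = ad - bc
det = (-5)(4) - (0)(-1) = -20 - 0 = -20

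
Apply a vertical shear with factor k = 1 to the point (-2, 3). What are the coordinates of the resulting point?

Shear matrix for vertical shear with factor k = 1:
[[1, 0], [1, 1]]
Result: (-2, 3) → (-2, 1)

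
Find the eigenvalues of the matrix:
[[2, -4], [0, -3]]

Characteristic equation: det(A - λI) = 0
λ² - (trace)λ + (det) = 0
trace = 2 + -3 = -1, det = (2)(-3) - (-4)(0) = -6
λ² - (-1)λ + (-6) = 0
λ = (-1 ± √((-1)² - 4·(-6))) / 2 = (-1 ± √25) / 2
Solving: λ = -3, 2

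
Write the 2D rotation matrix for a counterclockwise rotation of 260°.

Rotation matrix formula: [[cos θ, -sin θ], [sin θ, cos θ]]
For θ = 260°:
cos(260°) = -0.1736
sin(260°) = -0.9848
Result: [[-0.1736, 0.9848], [-0.9848, -0.1736]]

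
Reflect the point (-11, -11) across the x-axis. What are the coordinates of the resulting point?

Reflection across x-axis: (-11, -11) → (-11, 11)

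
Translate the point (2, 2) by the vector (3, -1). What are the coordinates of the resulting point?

Translation by (3, -1) (homogeneous matrix [[1, 0, 3], [0, 1, -1], [0, 0, 1]]):
x' = 2 + 3 = 5
y' = 2 + -1 = 1
Result: (5, 1)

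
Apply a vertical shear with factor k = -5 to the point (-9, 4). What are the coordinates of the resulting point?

Shear matrix for vertical shear with factor k = -5:
[[1, 0], [-5, 1]]
Result: (-9, 4) → (-9, 49)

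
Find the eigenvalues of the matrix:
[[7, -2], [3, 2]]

Characteristic equation: det(A - λI) = 0
λ² - (trace)λ + (det) = 0
trace = 7 + 2 = 9, det = (7)(2) - (-2)(3) = 20
λ² - (9)λ + (20) = 0
λ = (9 ± √((9)² - 4·(20))) / 2 = (9 ± √1) / 2
Solving: λ = 4, 5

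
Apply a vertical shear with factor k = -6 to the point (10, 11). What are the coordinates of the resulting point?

Shear matrix for vertical shear with factor k = -6:
[[1, 0], [-6, 1]]
Result: (10, 11) → (10, -49)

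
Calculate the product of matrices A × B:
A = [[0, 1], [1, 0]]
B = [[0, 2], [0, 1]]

Matrix multiplication:
C[0][0] = 0×0 + 1×0 = 0
C[0][1] = 0×2 + 1×1 = 1
C[1][0] = 1×0 + 0×0 = 0
C[1][1] = 1×2 + 0×1 = 2
Result: [[0, 1], [0, 2]]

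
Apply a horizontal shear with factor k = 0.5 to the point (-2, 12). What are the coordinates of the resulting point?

Shear matrix for horizontal shear with factor k = 0.5:
[[1, 0.50], [0, 1]]
Result: (-2, 12) → (4, 12)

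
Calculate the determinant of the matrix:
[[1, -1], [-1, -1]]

For a 2×2 matrix [[a, b], [c, d]], det = ad - bc
det = (1)(-1) - (-1)(-1) = -1 - 1 = -2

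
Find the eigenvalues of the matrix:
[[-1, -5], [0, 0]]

Characteristic equation: det(A - λI) = 0
λ² - (trace)λ + (det) = 0
trace = -1 + 0 = -1, det = (-1)(0) - (-5)(0) = 0
λ² - (-1)λ + (0) = 0
λ = (-1 ± √((-1)² - 4·(0))) / 2 = (-1 ± √1) / 2
Solving: λ = -1, 0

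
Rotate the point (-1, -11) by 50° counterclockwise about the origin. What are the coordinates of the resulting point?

Rotation matrix for 50°: [[cos 50°, -sin 50°], [sin 50°, cos 50°]] ≈ [[0.642788, -0.766044], [0.766044, 0.642788]]
[[0.642788, -0.766044], [0.766044, 0.642788]] × [-1, -11]ᵀ ≈ [7.7837, -7.8367]ᵀ
Result: (7.7837, -7.8367)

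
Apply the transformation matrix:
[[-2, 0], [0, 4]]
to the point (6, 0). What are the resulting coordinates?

Matrix multiplication:
[[-2, 0], [0, 4]] × [6, 0]ᵀ
= [(-2)(6) + (0)(0), (0)(6) + (4)(0)]ᵀ
= [-12, 0]ᵀ
Result: (-12, 0)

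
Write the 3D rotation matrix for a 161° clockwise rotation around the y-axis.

Rotation matrix for clockwise 161° around y-axis:
A clockwise rotation by 161° is a counterclockwise rotation by -161°.
cos(-161°) = -0.9455, sin(-161°) = -0.3256
Result: [[-0.9455, 0, -0.3256], [0, 1, 0], [0.3256, 0, -0.9455]]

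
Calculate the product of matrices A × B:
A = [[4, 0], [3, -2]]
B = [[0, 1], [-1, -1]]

Matrix multiplication:
C[0][0] = 4×0 + 0×-1 = 0
C[0][1] = 4×1 + 0×-1 = 4
C[1][0] = 3×0 + -2×-1 = 2
C[1][1] = 3×1 + -2×-1 = 5
Result: [[0, 4], [2, 5]]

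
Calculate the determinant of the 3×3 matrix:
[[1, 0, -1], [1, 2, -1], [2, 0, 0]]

Expansion along first row:
det = 1·det([[2,-1],[0,0]]) - 0·det([[1,-1],[2,0]]) + -1·det([[1,2],[2,0]])
    = 1·(2·0 - -1·0) - 0·(1·0 - -1·2) + -1·(1·0 - 2·2)
    = 1·0 - 0·2 + -1·-4
    = 0 + 0 + 4 = 4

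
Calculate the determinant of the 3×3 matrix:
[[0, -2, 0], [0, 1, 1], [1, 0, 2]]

Expansion along first row:
det = 0·det([[1,1],[0,2]]) - -2·det([[0,1],[1,2]]) + 0·det([[0,1],[1,0]])
    = 0·(1·2 - 1·0) - -2·(0·2 - 1·1) + 0·(0·0 - 1·1)
    = 0·2 - -2·-1 + 0·-1
    = 0 + -2 + 0 = -2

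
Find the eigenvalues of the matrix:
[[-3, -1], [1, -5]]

Characteristic equation: det(A - λI) = 0
λ² - (trace)λ + (det) = 0
trace = -3 + -5 = -8, det = (-3)(-5) - (-1)(1) = 16
λ² - (-8)λ + (16) = 0
λ = (-8 ± √((-8)² - 4·(16))) / 2 = (-8 ± √0) / 2
Solving: λ = -4, -4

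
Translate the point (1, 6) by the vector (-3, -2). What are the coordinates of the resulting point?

Translation by (-3, -2) (homogeneous matrix [[1, 0, -3], [0, 1, -2], [0, 0, 1]]):
x' = 1 + -3 = -2
y' = 6 + -2 = 4
Result: (-2, 4)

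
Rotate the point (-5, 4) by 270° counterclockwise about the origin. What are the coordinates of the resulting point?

Rotation matrix for 270°: [[cos 270°, -sin 270°], [sin 270°, cos 270°]] = [[0, 1], [-1, 0]]
[[0, 1], [-1, 0]] × [-5, 4]ᵀ = [4, 5]ᵀ
Result: (4, 5)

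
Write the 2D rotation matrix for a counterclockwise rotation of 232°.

Rotation matrix formula: [[cos θ, -sin θ], [sin θ, cos θ]]
For θ = 232°:
cos(232°) = -0.6157
sin(232°) = -0.7880
Result: [[-0.6157, 0.7880], [-0.7880, -0.6157]]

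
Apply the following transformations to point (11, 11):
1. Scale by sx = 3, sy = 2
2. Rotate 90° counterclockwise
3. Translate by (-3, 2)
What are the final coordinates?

Step 1: Scale → (33, 22)
Step 2: Rotate 90° → (-22, 33)
Step 3: Translate → (-25, 35)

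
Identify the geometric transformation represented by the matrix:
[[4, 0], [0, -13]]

This matrix represents: non-uniform scaling by sx = 4, sy = -13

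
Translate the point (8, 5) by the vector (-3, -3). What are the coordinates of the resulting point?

Translation by (-3, -3) (homogeneous matrix [[1, 0, -3], [0, 1, -3], [0, 0, 1]]):
x' = 8 + -3 = 5
y' = 5 + -3 = 2
Result: (5, 2)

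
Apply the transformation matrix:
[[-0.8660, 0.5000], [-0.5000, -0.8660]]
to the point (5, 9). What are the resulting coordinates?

Matrix multiplication:
[[-0.8660, 0.5000], [-0.5000, -0.8660]] × [5, 9]ᵀ
= [(-0.8660)(5) + (0.5000)(9), (-0.5000)(5) + (-0.8660)(9)]ᵀ
= [0.1700, -10.2940]ᵀ
Result: (0.1700, -10.2940)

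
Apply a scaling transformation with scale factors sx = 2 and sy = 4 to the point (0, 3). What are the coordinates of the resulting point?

Scaling matrix:
[[2, 0], [0, 4]]
Result: (0 × 2, 3 × 4) = (0, 12)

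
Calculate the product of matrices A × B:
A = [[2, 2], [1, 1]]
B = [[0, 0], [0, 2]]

Matrix multiplication:
C[0][0] = 2×0 + 2×0 = 0
C[0][1] = 2×0 + 2×2 = 4
C[1][0] = 1×0 + 1×0 = 0
C[1][1] = 1×0 + 1×2 = 2
Result: [[0, 4], [0, 2]]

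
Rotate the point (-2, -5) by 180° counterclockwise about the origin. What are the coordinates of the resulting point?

Rotation matrix for 180°: [[cos 180°, -sin 180°], [sin 180°, cos 180°]] = [[-1, 0], [0, -1]]
[[-1, 0], [0, -1]] × [-2, -5]ᵀ = [2, 5]ᵀ
Result: (2, 5)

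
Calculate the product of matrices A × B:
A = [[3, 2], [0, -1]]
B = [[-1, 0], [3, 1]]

Matrix multiplication:
C[0][0] = 3×-1 + 2×3 = 3
C[0][1] = 3×0 + 2×1 = 2
C[1][0] = 0×-1 + -1×3 = -3
C[1][1] = 0×0 + -1×1 = -1
Result: [[3, 2], [-3, -1]]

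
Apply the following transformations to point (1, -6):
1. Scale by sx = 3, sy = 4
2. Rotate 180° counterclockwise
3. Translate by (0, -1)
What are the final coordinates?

Step 1: Scale → (3, -24)
Step 2: Rotate 180° → (-3, 24)
Step 3: Translate → (-3, 23)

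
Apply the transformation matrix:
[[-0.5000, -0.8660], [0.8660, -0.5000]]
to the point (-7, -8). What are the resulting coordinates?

Matrix multiplication:
[[-0.5000, -0.8660], [0.8660, -0.5000]] × [-7, -8]ᵀ
= [(-0.5000)(-7) + (-0.8660)(-8), (0.8660)(-7) + (-0.5000)(-8)]ᵀ
= [10.4280, -2.0620]ᵀ
Result: (10.4280, -2.0620)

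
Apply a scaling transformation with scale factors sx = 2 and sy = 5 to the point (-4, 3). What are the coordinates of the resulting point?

Scaling matrix:
[[2, 0], [0, 5]]
Result: (-4 × 2, 3 × 5) = (-8, 15)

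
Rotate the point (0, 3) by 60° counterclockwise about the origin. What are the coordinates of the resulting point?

Rotation matrix for 60°: [[cos 60°, -sin 60°], [sin 60°, cos 60°]] ≈ [[0.500000, -0.866025], [0.866025, 0.500000]]
[[0.500000, -0.866025], [0.866025, 0.500000]] × [0, 3]ᵀ ≈ [-2.5981, 1.5000]ᵀ
Result: (-2.5981, 1.5000)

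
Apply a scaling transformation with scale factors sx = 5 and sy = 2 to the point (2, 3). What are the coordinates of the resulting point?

Scaling matrix:
[[5, 0], [0, 2]]
Result: (2 × 5, 3 × 2) = (10, 6)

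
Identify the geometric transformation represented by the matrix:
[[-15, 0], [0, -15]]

This matrix represents: uniform scaling by factor -15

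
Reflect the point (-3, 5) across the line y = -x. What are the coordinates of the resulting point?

Reflection across line y = -x: (-3, 5) → (-5, 3)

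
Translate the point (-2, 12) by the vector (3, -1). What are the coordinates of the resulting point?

Translation by (3, -1) (homogeneous matrix [[1, 0, 3], [0, 1, -1], [0, 0, 1]]):
x' = -2 + 3 = 1
y' = 12 + -1 = 11
Result: (1, 11)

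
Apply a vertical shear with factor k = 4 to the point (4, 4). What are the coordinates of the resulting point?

Shear matrix for vertical shear with factor k = 4:
[[1, 0], [4, 1]]
Result: (4, 4) → (4, 20)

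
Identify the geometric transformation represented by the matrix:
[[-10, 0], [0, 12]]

This matrix represents: non-uniform scaling by sx = -10, sy = 12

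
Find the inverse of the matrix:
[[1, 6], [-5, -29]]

For [[a,b],[c,d]], inverse = (1/det)·[[d,-b],[-c,a]]
det = (1)(-29) - (6)(-5) = -29 - -30 = 1
Inverse = [[-29, -6], [5, 1]]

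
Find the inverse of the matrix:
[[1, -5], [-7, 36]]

For [[a,b],[c,d]], inverse = (1/det)·[[d,-b],[-c,a]]
det = (1)(36) - (-5)(-7) = 36 - 35 = 1
Inverse = [[36, 5], [7, 1]]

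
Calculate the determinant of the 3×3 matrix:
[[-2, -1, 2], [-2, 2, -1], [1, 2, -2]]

Expansion along first row:
det = -2·det([[2,-1],[2,-2]]) - -1·det([[-2,-1],[1,-2]]) + 2·det([[-2,2],[1,2]])
    = -2·(2·-2 - -1·2) - -1·(-2·-2 - -1·1) + 2·(-2·2 - 2·1)
    = -2·-2 - -1·5 + 2·-6
    = 4 + 5 + -12 = -3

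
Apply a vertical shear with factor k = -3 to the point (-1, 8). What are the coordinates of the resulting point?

Shear matrix for vertical shear with factor k = -3:
[[1, 0], [-3, 1]]
Result: (-1, 8) → (-1, 11)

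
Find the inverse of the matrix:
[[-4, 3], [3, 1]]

For [[a,b],[c,d]], inverse = (1/det)·[[d,-b],[-c,a]]
det = (-4)(1) - (3)(3) = -4 - 9 = -13
Inverse = (1/-13)·[[1, -3], [-3, -4]]
= [[-1/13, 3/13], [3/13, 4/13]]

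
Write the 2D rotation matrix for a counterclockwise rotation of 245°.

Rotation matrix formula: [[cos θ, -sin θ], [sin θ, cos θ]]
For θ = 245°:
cos(245°) = -0.4226
sin(245°) = -0.9063
Result: [[-0.4226, 0.9063], [-0.9063, -0.4226]]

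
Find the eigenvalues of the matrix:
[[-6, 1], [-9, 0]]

Characteristic equation: det(A - λI) = 0
λ² - (trace)λ + (det) = 0
trace = -6 + 0 = -6, det = (-6)(0) - (1)(-9) = 9
λ² - (-6)λ + (9) = 0
λ = (-6 ± √((-6)² - 4·(9))) / 2 = (-6 ± √0) / 2
Solving: λ = -3, -3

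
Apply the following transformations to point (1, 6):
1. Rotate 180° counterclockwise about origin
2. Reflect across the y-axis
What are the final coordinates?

Step 1: Rotate 180° → (-1, -6)
Step 2: Reflect across y-axis → (1, -6)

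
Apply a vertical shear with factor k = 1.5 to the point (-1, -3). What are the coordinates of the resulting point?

Shear matrix for vertical shear with factor k = 1.5:
[[1, 0], [1.50, 1]]
Result: (-1, -3) → (-1, -4.5)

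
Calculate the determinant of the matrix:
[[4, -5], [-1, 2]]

For a 2×2 matrix [[a, b], [c, d]], det = ad - bc
det = (4)(2) - (-5)(-1) = 8 - 5 = 3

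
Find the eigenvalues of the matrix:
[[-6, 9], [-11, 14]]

Characteristic equation: det(A - λI) = 0
λ² - (trace)λ + (det) = 0
trace = -6 + 14 = 8, det = (-6)(14) - (9)(-11) = 15
λ² - (8)λ + (15) = 0
λ = (8 ± √((8)² - 4·(15))) / 2 = (8 ± √4) / 2
Solving: λ = 3, 5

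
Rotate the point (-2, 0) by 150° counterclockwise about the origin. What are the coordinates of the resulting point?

Rotation matrix for 150°: [[cos 150°, -sin 150°], [sin 150°, cos 150°]] ≈ [[-0.866025, -0.500000], [0.500000, -0.866025]]
[[-0.866025, -0.500000], [0.500000, -0.866025]] × [-2, 0]ᵀ ≈ [1.7321, -1]ᵀ
Result: (1.7321, -1)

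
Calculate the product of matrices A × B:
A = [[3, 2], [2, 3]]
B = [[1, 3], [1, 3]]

Matrix multiplication:
C[0][0] = 3×1 + 2×1 = 5
C[0][1] = 3×3 + 2×3 = 15
C[1][0] = 2×1 + 3×1 = 5
C[1][1] = 2×3 + 3×3 = 15
Result: [[5, 15], [5, 15]]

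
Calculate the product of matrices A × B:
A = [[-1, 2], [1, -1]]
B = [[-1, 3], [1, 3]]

Matrix multiplication:
C[0][0] = -1×-1 + 2×1 = 3
C[0][1] = -1×3 + 2×3 = 3
C[1][0] = 1×-1 + -1×1 = -2
C[1][1] = 1×3 + -1×3 = 0
Result: [[3, 3], [-2, 0]]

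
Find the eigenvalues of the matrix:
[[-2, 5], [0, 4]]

Characteristic equation: det(A - λI) = 0
λ² - (trace)λ + (det) = 0
trace = -2 + 4 = 2, det = (-2)(4) - (5)(0) = -8
λ² - (2)λ + (-8) = 0
λ = (2 ± √((2)² - 4·(-8))) / 2 = (2 ± √36) / 2
Solving: λ = -2, 4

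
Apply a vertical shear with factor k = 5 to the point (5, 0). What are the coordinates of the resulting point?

Shear matrix for vertical shear with factor k = 5:
[[1, 0], [5, 1]]
Result: (5, 0) → (5, 25)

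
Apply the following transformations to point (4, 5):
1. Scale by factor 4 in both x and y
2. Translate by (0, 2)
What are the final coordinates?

Step 1: Scale (4, 5) by 4 → (16, 20)
Step 2: Translate by (0, 2) → (16, 22)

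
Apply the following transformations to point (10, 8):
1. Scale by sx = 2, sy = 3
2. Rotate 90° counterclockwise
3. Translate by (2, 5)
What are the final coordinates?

Step 1: Scale → (20, 24)
Step 2: Rotate 90° → (-24, 20)
Step 3: Translate → (-22, 25)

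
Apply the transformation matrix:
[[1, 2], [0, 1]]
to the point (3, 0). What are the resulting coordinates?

Matrix multiplication:
[[1, 2], [0, 1]] × [3, 0]ᵀ
= [(1)(3) + (2)(0), (0)(3) + (1)(0)]ᵀ
= [3, 0]ᵀ
Result: (3, 0)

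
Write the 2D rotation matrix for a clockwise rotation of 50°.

Rotation matrix formula: [[cos θ, -sin θ], [sin θ, cos θ]]
A clockwise rotation by 50° is equivalent to a counterclockwise rotation by -50°.
For θ = -50°:
cos(-50°) = 0.6428
sin(-50°) = -0.7660
Result: [[0.6428, 0.7660], [-0.7660, 0.6428]]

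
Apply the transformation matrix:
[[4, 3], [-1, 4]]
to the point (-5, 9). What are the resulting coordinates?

Matrix multiplication:
[[4, 3], [-1, 4]] × [-5, 9]ᵀ
= [(4)(-5) + (3)(9), (-1)(-5) + (4)(9)]ᵀ
= [7, 41]ᵀ
Result: (7, 41)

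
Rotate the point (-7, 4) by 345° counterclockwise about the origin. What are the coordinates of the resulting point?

Rotation matrix for 345°: [[cos 345°, -sin 345°], [sin 345°, cos 345°]] ≈ [[0.965926, 0.258819], [-0.258819, 0.965926]]
[[0.965926, 0.258819], [-0.258819, 0.965926]] × [-7, 4]ᵀ ≈ [-5.7262, 5.6754]ᵀ
Result: (-5.7262, 5.6754)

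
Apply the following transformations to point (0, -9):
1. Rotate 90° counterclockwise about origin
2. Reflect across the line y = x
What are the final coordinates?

Step 1: Rotate 90° → (9, 0)
Step 2: Reflect across line y = x → (0, 9)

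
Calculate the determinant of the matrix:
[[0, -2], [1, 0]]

For a 2×2 matrix [[a, b], [c, d]], det = ad - bc
det = (0)(0) - (-2)(1) = 0 - -2 = 2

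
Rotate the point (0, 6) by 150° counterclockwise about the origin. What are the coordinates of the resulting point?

Rotation matrix for 150°: [[cos 150°, -sin 150°], [sin 150°, cos 150°]] ≈ [[-0.866025, -0.500000], [0.500000, -0.866025]]
[[-0.866025, -0.500000], [0.500000, -0.866025]] × [0, 6]ᵀ ≈ [-3, -5.1962]ᵀ
Result: (-3, -5.1962)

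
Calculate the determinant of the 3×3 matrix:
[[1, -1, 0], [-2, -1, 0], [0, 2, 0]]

Expansion along first row:
det = 1·det([[-1,0],[2,0]]) - -1·det([[-2,0],[0,0]]) + 0·det([[-2,-1],[0,2]])
    = 1·(-1·0 - 0·2) - -1·(-2·0 - 0·0) + 0·(-2·2 - -1·0)
    = 1·0 - -1·0 + 0·-4
    = 0 + 0 + 0 = 0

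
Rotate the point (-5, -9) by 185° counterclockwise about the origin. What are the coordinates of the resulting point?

Rotation matrix for 185°: [[cos 185°, -sin 185°], [sin 185°, cos 185°]] ≈ [[-0.996195, 0.087156], [-0.087156, -0.996195]]
[[-0.996195, 0.087156], [-0.087156, -0.996195]] × [-5, -9]ᵀ ≈ [4.1966, 9.4015]ᵀ
Result: (4.1966, 9.4015)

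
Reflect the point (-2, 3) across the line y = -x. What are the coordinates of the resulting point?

Reflection across line y = -x: (-2, 3) → (-3, 2)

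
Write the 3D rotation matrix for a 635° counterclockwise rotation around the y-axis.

Rotation matrix for counterclockwise 635° around y-axis:
cos(635°) = 0.0872, sin(635°) = -0.9962
Result: [[0.0872, 0, -0.9962], [0, 1, 0], [0.9962, 0, 0.0872]]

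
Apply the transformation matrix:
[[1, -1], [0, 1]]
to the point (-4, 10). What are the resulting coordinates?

Matrix multiplication:
[[1, -1], [0, 1]] × [-4, 10]ᵀ
= [(1)(-4) + (-1)(10), (0)(-4) + (1)(10)]ᵀ
= [-14, 10]ᵀ
Result: (-14, 10)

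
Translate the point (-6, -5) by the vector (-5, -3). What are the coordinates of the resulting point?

Translation by (-5, -3) (homogeneous matrix [[1, 0, -5], [0, 1, -3], [0, 0, 1]]):
x' = -6 + -5 = -11
y' = -5 + -3 = -8
Result: (-11, -8)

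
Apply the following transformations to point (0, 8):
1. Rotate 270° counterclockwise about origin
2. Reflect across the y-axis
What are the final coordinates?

Step 1: Rotate 270° → (8, 0)
Step 2: Reflect across y-axis → (-8, 0)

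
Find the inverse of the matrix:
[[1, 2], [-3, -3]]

For [[a,b],[c,d]], inverse = (1/det)·[[d,-b],[-c,a]]
det = (1)(-3) - (2)(-3) = -3 - -6 = 3
Inverse = (1/3)·[[-3, -2], [3, 1]]
= [[-1, -2/3], [1, 1/3]]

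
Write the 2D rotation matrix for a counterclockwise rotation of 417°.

Rotation matrix formula: [[cos θ, -sin θ], [sin θ, cos θ]]
For θ = 417°:
cos(417°) = 0.5446
sin(417°) = 0.8387
Result: [[0.5446, -0.8387], [0.8387, 0.5446]]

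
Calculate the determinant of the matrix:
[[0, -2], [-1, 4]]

For a 2×2 matrix [[a, b], [c, d]], det = ad - bc
det = (0)(4) - (-2)(-1) = 0 - 2 = -2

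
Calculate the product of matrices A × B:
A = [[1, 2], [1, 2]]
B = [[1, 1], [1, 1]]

Matrix multiplication:
C[0][0] = 1×1 + 2×1 = 3
C[0][1] = 1×1 + 2×1 = 3
C[1][0] = 1×1 + 2×1 = 3
C[1][1] = 1×1 + 2×1 = 3
Result: [[3, 3], [3, 3]]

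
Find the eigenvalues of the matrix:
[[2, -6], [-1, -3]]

Characteristic equation: det(A - λI) = 0
λ² - (trace)λ + (det) = 0
trace = 2 + -3 = -1, det = (2)(-3) - (-6)(-1) = -12
λ² - (-1)λ + (-12) = 0
λ = (-1 ± √((-1)² - 4·(-12))) / 2 = (-1 ± √49) / 2
Solving: λ = -4, 3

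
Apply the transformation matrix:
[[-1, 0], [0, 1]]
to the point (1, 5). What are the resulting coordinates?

Matrix multiplication:
[[-1, 0], [0, 1]] × [1, 5]ᵀ
= [(-1)(1) + (0)(5), (0)(1) + (1)(5)]ᵀ
= [-1, 5]ᵀ
Result: (-1, 5)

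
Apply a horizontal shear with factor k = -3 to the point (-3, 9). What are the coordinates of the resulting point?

Shear matrix for horizontal shear with factor k = -3:
[[1, -3], [0, 1]]
Result: (-3, 9) → (-30, 9)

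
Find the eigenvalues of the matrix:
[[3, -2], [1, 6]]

Characteristic equation: det(A - λI) = 0
λ² - (trace)λ + (det) = 0
trace = 3 + 6 = 9, det = (3)(6) - (-2)(1) = 20
λ² - (9)λ + (20) = 0
λ = (9 ± √((9)² - 4·(20))) / 2 = (9 ± √1) / 2
Solving: λ = 4, 5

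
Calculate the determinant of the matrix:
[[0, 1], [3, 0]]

For a 2×2 matrix [[a, b], [c, d]], det = ad - bc
det = (0)(0) - (1)(3) = 0 - 3 = -3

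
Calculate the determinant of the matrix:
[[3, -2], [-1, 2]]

For a 2×2 matrix [[a, b], [c, d]], det = ad - bc
det = (3)(2) - (-2)(-1) = 6 - 2 = 4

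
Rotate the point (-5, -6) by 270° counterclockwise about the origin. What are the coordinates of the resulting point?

Rotation matrix for 270°: [[cos 270°, -sin 270°], [sin 270°, cos 270°]] = [[0, 1], [-1, 0]]
[[0, 1], [-1, 0]] × [-5, -6]ᵀ = [-6, 5]ᵀ
Result: (-6, 5)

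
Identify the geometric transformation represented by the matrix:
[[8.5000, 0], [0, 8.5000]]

This matrix represents: uniform scaling by factor 8.5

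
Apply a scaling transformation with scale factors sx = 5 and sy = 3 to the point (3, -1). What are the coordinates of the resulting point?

Scaling matrix:
[[5, 0], [0, 3]]
Result: (3 × 5, -1 × 3) = (15, -3)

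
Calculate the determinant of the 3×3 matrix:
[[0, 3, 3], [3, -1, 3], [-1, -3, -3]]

Expansion along first row:
det = 0·det([[-1,3],[-3,-3]]) - 3·det([[3,3],[-1,-3]]) + 3·det([[3,-1],[-1,-3]])
    = 0·(-1·-3 - 3·-3) - 3·(3·-3 - 3·-1) + 3·(3·-3 - -1·-1)
    = 0·12 - 3·-6 + 3·-10
    = 0 + 18 + -30 = -12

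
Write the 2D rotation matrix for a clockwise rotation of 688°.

Rotation matrix formula: [[cos θ, -sin θ], [sin θ, cos θ]]
A clockwise rotation by 688° is equivalent to a counterclockwise rotation by -688°.
For θ = -688°:
cos(-688°) = 0.8480
sin(-688°) = 0.5299
Result: [[0.8480, -0.5299], [0.5299, 0.8480]]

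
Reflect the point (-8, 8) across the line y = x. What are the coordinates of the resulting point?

Reflection across line y = x: (-8, 8) → (8, -8)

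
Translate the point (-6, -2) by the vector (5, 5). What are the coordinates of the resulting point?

Translation by (5, 5) (homogeneous matrix [[1, 0, 5], [0, 1, 5], [0, 0, 1]]):
x' = -6 + 5 = -1
y' = -2 + 5 = 3
Result: (-1, 3)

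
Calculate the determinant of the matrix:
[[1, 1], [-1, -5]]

For a 2×2 matrix [[a, b], [c, d]], det = ad - bc
det = (1)(-5) - (1)(-1) = -5 - -1 = -4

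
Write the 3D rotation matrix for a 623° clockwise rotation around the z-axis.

Rotation matrix for clockwise 623° around z-axis:
A clockwise rotation by 623° is a counterclockwise rotation by -623°.
cos(-623°) = -0.1219, sin(-623°) = 0.9925
Result: [[-0.1219, -0.9925, 0], [0.9925, -0.1219, 0], [0, 0, 1]]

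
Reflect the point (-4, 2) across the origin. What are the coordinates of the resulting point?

Reflection across origin: (-4, 2) → (4, -2)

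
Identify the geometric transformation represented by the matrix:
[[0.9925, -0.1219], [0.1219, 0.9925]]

This matrix represents: rotation by 7° counterclockwise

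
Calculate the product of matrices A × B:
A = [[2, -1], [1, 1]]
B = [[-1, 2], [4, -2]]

Matrix multiplication:
C[0][0] = 2×-1 + -1×4 = -6
C[0][1] = 2×2 + -1×-2 = 6
C[1][0] = 1×-1 + 1×4 = 3
C[1][1] = 1×2 + 1×-2 = 0
Result: [[-6, 6], [3, 0]]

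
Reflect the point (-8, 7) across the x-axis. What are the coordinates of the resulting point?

Reflection across x-axis: (-8, 7) → (-8, -7)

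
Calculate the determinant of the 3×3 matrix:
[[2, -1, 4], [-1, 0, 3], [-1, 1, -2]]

Expansion along first row:
det = 2·det([[0,3],[1,-2]]) - -1·det([[-1,3],[-1,-2]]) + 4·det([[-1,0],[-1,1]])
    = 2·(0·-2 - 3·1) - -1·(-1·-2 - 3·-1) + 4·(-1·1 - 0·-1)
    = 2·-3 - -1·5 + 4·-1
    = -6 + 5 + -4 = -5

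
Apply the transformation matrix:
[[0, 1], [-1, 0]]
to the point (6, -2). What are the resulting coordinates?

Matrix multiplication:
[[0, 1], [-1, 0]] × [6, -2]ᵀ
= [(0)(6) + (1)(-2), (-1)(6) + (0)(-2)]ᵀ
= [-2, -6]ᵀ
Result: (-2, -6)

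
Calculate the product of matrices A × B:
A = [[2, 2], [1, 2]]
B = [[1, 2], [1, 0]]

Matrix multiplication:
C[0][0] = 2×1 + 2×1 = 4
C[0][1] = 2×2 + 2×0 = 4
C[1][0] = 1×1 + 2×1 = 3
C[1][1] = 1×2 + 2×0 = 2
Result: [[4, 4], [3, 2]]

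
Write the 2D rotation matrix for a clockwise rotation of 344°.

Rotation matrix formula: [[cos θ, -sin θ], [sin θ, cos θ]]
A clockwise rotation by 344° is equivalent to a counterclockwise rotation by -344°.
For θ = -344°:
cos(-344°) = 0.9613
sin(-344°) = 0.2756
Result: [[0.9613, -0.2756], [0.2756, 0.9613]]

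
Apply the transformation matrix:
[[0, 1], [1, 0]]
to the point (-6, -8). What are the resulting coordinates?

Matrix multiplication:
[[0, 1], [1, 0]] × [-6, -8]ᵀ
= [(0)(-6) + (1)(-8), (1)(-6) + (0)(-8)]ᵀ
= [-8, -6]ᵀ
Result: (-8, -6)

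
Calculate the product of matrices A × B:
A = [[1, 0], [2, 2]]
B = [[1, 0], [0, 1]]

Matrix multiplication:
C[0][0] = 1×1 + 0×0 = 1
C[0][1] = 1×0 + 0×1 = 0
C[1][0] = 2×1 + 2×0 = 2
C[1][1] = 2×0 + 2×1 = 2
Result: [[1, 0], [2, 2]]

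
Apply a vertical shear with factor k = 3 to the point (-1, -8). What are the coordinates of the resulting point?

Shear matrix for vertical shear with factor k = 3:
[[1, 0], [3, 1]]
Result: (-1, -8) → (-1, -11)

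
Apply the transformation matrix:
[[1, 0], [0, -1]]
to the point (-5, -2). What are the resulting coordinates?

Matrix multiplication:
[[1, 0], [0, -1]] × [-5, -2]ᵀ
= [(1)(-5) + (0)(-2), (0)(-5) + (-1)(-2)]ᵀ
= [-5, 2]ᵀ
Result: (-5, 2)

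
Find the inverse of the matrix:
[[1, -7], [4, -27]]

For [[a,b],[c,d]], inverse = (1/det)·[[d,-b],[-c,a]]
det = (1)(-27) - (-7)(4) = -27 - -28 = 1
Inverse = [[-27, 7], [-4, 1]]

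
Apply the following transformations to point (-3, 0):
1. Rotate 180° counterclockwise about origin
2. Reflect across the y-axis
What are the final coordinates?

Step 1: Rotate 180° → (3, 0)
Step 2: Reflect across y-axis → (-3, 0)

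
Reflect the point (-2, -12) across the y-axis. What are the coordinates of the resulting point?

Reflection across y-axis: (-2, -12) → (2, -12)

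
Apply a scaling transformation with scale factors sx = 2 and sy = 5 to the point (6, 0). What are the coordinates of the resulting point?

Scaling matrix:
[[2, 0], [0, 5]]
Result: (6 × 2, 0 × 5) = (12, 0)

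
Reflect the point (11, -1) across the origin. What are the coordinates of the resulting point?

Reflection across origin: (11, -1) → (-11, 1)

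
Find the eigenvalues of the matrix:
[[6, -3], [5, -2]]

Characteristic equation: det(A - λI) = 0
λ² - (trace)λ + (det) = 0
trace = 6 + -2 = 4, det = (6)(-2) - (-3)(5) = 3
λ² - (4)λ + (3) = 0
λ = (4 ± √((4)² - 4·(3))) / 2 = (4 ± √4) / 2
Solving: λ = 1, 3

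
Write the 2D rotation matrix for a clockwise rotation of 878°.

Rotation matrix formula: [[cos θ, -sin θ], [sin θ, cos θ]]
A clockwise rotation by 878° is equivalent to a counterclockwise rotation by -878°.
For θ = -878°:
cos(-878°) = -0.9272
sin(-878°) = -0.3746
Result: [[-0.9272, 0.3746], [-0.3746, -0.9272]]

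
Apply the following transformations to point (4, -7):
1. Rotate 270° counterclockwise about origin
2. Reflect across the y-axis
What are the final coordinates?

Step 1: Rotate 270° → (-7, -4)
Step 2: Reflect across y-axis → (7, -4)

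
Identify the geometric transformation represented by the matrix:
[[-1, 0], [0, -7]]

This matrix represents: non-uniform scaling by sx = -1, sy = -7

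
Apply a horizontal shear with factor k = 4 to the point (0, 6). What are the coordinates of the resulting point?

Shear matrix for horizontal shear with factor k = 4:
[[1, 4], [0, 1]]
Result: (0, 6) → (24, 6)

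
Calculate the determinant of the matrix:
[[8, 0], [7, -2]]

For a 2×2 matrix [[a, b], [c, d]], det = ad - bc
det = (8)(-2) - (0)(7) = -16 - 0 = -16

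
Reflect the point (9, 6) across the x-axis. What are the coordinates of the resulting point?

Reflection across x-axis: (9, 6) → (9, -6)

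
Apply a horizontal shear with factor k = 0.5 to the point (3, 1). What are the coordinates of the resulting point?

Shear matrix for horizontal shear with factor k = 0.5:
[[1, 0.50], [0, 1]]
Result: (3, 1) → (3.5, 1)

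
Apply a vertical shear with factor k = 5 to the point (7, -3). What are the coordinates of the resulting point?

Shear matrix for vertical shear with factor k = 5:
[[1, 0], [5, 1]]
Result: (7, -3) → (7, 32)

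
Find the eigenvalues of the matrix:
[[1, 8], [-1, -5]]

Characteristic equation: det(A - λI) = 0
λ² - (trace)λ + (det) = 0
trace = 1 + -5 = -4, det = (1)(-5) - (8)(-1) = 3
λ² - (-4)λ + (3) = 0
λ = (-4 ± √((-4)² - 4·(3))) / 2 = (-4 ± √4) / 2
Solving: λ = -3, -1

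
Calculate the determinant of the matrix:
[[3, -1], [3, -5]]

For a 2×2 matrix [[a, b], [c, d]], det = ad - bc
det = (3)(-5) - (-1)(3) = -15 - -3 = -12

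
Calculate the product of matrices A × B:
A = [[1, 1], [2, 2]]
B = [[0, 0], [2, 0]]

Matrix multiplication:
C[0][0] = 1×0 + 1×2 = 2
C[0][1] = 1×0 + 1×0 = 0
C[1][0] = 2×0 + 2×2 = 4
C[1][1] = 2×0 + 2×0 = 0
Result: [[2, 0], [4, 0]]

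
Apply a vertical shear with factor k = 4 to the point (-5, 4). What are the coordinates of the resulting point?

Shear matrix for vertical shear with factor k = 4:
[[1, 0], [4, 1]]
Result: (-5, 4) → (-5, -16)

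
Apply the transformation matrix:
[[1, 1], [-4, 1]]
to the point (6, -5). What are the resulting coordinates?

Matrix multiplication:
[[1, 1], [-4, 1]] × [6, -5]ᵀ
= [(1)(6) + (1)(-5), (-4)(6) + (1)(-5)]ᵀ
= [1, -29]ᵀ
Result: (1, -29)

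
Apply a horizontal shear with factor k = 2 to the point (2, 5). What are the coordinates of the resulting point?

Shear matrix for horizontal shear with factor k = 2:
[[1, 2], [0, 1]]
Result: (2, 5) → (12, 5)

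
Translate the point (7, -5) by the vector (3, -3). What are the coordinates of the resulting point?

Translation by (3, -3) (homogeneous matrix [[1, 0, 3], [0, 1, -3], [0, 0, 1]]):
x' = 7 + 3 = 10
y' = -5 + -3 = -8
Result: (10, -8)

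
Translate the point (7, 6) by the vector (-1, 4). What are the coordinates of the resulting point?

Translation by (-1, 4) (homogeneous matrix [[1, 0, -1], [0, 1, 4], [0, 0, 1]]):
x' = 7 + -1 = 6
y' = 6 + 4 = 10
Result: (6, 10)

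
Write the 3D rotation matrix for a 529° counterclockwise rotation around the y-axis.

Rotation matrix for counterclockwise 529° around y-axis:
cos(529°) = -0.9816, sin(529°) = 0.1908
Result: [[-0.9816, 0, 0.1908], [0, 1, 0], [-0.1908, 0, -0.9816]]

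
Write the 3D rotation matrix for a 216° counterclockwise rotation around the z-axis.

Rotation matrix for counterclockwise 216° around z-axis:
cos(216°) = -0.8090, sin(216°) = -0.5878
Result: [[-0.8090, 0.5878, 0], [-0.5878, -0.8090, 0], [0, 0, 1]]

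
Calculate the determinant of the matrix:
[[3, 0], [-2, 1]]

For a 2×2 matrix [[a, b], [c, d]], det = ad - bc
det = (3)(1) - (0)(-2) = 3 - 0 = 3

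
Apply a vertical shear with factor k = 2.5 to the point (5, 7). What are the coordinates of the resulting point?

Shear matrix for vertical shear with factor k = 2.5:
[[1, 0], [2.50, 1]]
Result: (5, 7) → (5, 19.5)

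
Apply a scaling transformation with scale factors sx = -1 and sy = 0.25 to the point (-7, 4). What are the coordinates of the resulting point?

Scaling matrix:
[[-1, 0], [0, 0.25]]
Result: (-7 × -1, 4 × 0.25) = (7, 1)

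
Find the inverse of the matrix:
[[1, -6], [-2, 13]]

For [[a,b],[c,d]], inverse = (1/det)·[[d,-b],[-c,a]]
det = (1)(13) - (-6)(-2) = 13 - 12 = 1
Inverse = [[13, 6], [2, 1]]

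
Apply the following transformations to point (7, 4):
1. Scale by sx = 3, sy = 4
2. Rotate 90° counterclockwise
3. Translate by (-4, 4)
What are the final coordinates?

Step 1: Scale → (21, 16)
Step 2: Rotate 90° → (-16, 21)
Step 3: Translate → (-20, 25)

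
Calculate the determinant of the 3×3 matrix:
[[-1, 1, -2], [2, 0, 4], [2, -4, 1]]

Expansion along first row:
det = -1·det([[0,4],[-4,1]]) - 1·det([[2,4],[2,1]]) + -2·det([[2,0],[2,-4]])
    = -1·(0·1 - 4·-4) - 1·(2·1 - 4·2) + -2·(2·-4 - 0·2)
    = -1·16 - 1·-6 + -2·-8
    = -16 + 6 + 16 = 6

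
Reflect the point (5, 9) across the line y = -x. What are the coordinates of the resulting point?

Reflection across line y = -x: (5, 9) → (-9, -5)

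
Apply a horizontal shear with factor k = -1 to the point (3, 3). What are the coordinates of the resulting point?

Shear matrix for horizontal shear with factor k = -1:
[[1, -1], [0, 1]]
Result: (3, 3) → (0, 3)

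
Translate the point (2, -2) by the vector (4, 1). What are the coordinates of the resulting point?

Translation by (4, 1) (homogeneous matrix [[1, 0, 4], [0, 1, 1], [0, 0, 1]]):
x' = 2 + 4 = 6
y' = -2 + 1 = -1
Result: (6, -1)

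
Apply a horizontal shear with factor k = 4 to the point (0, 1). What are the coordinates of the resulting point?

Shear matrix for horizontal shear with factor k = 4:
[[1, 4], [0, 1]]
Result: (0, 1) → (4, 1)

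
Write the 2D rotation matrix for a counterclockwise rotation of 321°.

Rotation matrix formula: [[cos θ, -sin θ], [sin θ, cos θ]]
For θ = 321°:
cos(321°) = 0.7771
sin(321°) = -0.6293
Result: [[0.7771, 0.6293], [-0.6293, 0.7771]]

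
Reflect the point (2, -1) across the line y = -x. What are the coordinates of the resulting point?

Reflection across line y = -x: (2, -1) → (1, -2)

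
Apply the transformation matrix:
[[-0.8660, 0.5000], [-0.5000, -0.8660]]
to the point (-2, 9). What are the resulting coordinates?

Matrix multiplication:
[[-0.8660, 0.5000], [-0.5000, -0.8660]] × [-2, 9]ᵀ
= [(-0.8660)(-2) + (0.5000)(9), (-0.5000)(-2) + (-0.8660)(9)]ᵀ
= [6.2320, -6.7940]ᵀ
Result: (6.2320, -6.7940)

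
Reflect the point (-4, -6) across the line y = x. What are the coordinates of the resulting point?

Reflection across line y = x: (-4, -6) → (-6, -4)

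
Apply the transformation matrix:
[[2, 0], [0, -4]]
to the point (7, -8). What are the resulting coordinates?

Matrix multiplication:
[[2, 0], [0, -4]] × [7, -8]ᵀ
= [(2)(7) + (0)(-8), (0)(7) + (-4)(-8)]ᵀ
= [14, 32]ᵀ
Result: (14, 32)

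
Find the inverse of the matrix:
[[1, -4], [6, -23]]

For [[a,b],[c,d]], inverse = (1/det)·[[d,-b],[-c,a]]
det = (1)(-23) - (-4)(6) = -23 - -24 = 1
Inverse = [[-23, 4], [-6, 1]]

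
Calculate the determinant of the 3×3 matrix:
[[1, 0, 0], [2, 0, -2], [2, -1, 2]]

Expansion along first row:
det = 1·det([[0,-2],[-1,2]]) - 0·det([[2,-2],[2,2]]) + 0·det([[2,0],[2,-1]])
    = 1·(0·2 - -2·-1) - 0·(2·2 - -2·2) + 0·(2·-1 - 0·2)
    = 1·-2 - 0·8 + 0·-2
    = -2 + 0 + 0 = -2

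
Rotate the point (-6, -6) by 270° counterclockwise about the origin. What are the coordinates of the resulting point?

Rotation matrix for 270°: [[cos 270°, -sin 270°], [sin 270°, cos 270°]] = [[0, 1], [-1, 0]]
[[0, 1], [-1, 0]] × [-6, -6]ᵀ = [-6, 6]ᵀ
Result: (-6, 6)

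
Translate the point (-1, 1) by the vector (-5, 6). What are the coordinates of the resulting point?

Translation by (-5, 6) (homogeneous matrix [[1, 0, -5], [0, 1, 6], [0, 0, 1]]):
x' = -1 + -5 = -6
y' = 1 + 6 = 7
Result: (-6, 7)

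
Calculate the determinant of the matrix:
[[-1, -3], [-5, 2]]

For a 2×2 matrix [[a, b], [c, d]], det = ad - bc
det = (-1)(2) - (-3)(-5) = -2 - 15 = -17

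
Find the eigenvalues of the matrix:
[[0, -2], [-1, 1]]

Characteristic equation: det(A - λI) = 0
λ² - (trace)λ + (det) = 0
trace = 0 + 1 = 1, det = (0)(1) - (-2)(-1) = -2
λ² - (1)λ + (-2) = 0
λ = (1 ± √((1)² - 4·(-2))) / 2 = (1 ± √9) / 2
Solving: λ = -1, 2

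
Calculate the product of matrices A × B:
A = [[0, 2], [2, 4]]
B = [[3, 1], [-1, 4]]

Matrix multiplication:
C[0][0] = 0×3 + 2×-1 = -2
C[0][1] = 0×1 + 2×4 = 8
C[1][0] = 2×3 + 4×-1 = 2
C[1][1] = 2×1 + 4×4 = 18
Result: [[-2, 8], [2, 18]]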